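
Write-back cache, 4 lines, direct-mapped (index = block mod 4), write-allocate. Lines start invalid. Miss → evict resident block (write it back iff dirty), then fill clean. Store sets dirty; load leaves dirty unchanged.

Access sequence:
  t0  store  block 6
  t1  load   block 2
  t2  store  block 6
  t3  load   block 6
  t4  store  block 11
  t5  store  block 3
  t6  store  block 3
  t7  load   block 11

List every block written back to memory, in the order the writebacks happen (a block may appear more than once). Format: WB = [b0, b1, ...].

WB = [6, 11, 3]

  0 | W B6 → L2 miss [D]
  1 | R B2 → L2 miss wb→B6 [-]
  2 | W B6 → L2 miss [D]
  3 | R B6 → L2 hit [D]
  4 | W B11 → L3 miss [D]
  5 | W B3 → L3 miss wb→B11 [D]
  6 | W B3 → L3 hit [D]
  7 | R B11 → L3 miss wb→B3 [-]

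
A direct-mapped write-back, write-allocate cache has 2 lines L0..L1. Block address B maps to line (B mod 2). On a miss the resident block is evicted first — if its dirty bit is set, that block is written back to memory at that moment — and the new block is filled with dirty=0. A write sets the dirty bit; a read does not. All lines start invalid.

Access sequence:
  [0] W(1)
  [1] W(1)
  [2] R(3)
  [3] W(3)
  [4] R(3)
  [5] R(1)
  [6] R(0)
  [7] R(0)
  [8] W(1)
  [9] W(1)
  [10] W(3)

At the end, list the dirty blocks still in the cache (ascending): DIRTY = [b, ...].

DIRTY = [3]

0: W B1 -> L1 miss  d=D]
1: W B1 -> L1 hit  d=D]
2: R B3 -> L1 miss wb->B1  d=-]
3: W B3 -> L1 hit  d=D]
4: R B3 -> L1 hit  d=D]
5: R B1 -> L1 miss wb->B3  d=-]
6: R B0 -> L0 miss  d=-]
7: R B0 -> L0 hit  d=-]
8: W B1 -> L1 hit  d=D]
9: W B1 -> L1 hit  d=D]
10: W B3 -> L1 miss wb->B1  d=D]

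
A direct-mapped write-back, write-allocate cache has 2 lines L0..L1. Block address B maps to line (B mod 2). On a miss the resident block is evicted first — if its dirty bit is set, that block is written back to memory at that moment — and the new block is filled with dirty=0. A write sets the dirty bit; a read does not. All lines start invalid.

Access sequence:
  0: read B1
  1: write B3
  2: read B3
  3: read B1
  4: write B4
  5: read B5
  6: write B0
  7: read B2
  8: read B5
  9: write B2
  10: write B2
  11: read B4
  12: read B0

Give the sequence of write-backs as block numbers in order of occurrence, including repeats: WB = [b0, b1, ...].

  0 | R B1 → L1 miss [-]
  1 | W B3 → L1 miss [D]
  2 | R B3 → L1 hit [D]
  3 | R B1 → L1 miss wb→B3 [-]
  4 | W B4 → L0 miss [D]
  5 | R B5 → L1 miss [-]
  6 | W B0 → L0 miss wb→B4 [D]
  7 | R B2 → L0 miss wb→B0 [-]
  8 | R B5 → L1 hit [-]
  9 | W B2 → L0 hit [D]
  10 | W B2 → L0 hit [D]
  11 | R B4 → L0 miss wb→B2 [-]
  12 | R B0 → L0 miss [-]

WB = [3, 4, 0, 2]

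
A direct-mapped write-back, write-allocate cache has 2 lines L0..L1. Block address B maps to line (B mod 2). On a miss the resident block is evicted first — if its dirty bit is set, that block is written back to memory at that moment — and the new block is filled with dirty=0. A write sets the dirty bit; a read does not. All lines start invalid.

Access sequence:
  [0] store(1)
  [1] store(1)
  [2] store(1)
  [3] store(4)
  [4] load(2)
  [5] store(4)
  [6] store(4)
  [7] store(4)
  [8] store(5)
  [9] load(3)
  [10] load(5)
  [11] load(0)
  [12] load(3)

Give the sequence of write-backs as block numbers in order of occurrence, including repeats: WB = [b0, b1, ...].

  0 | W B1 → L1 miss [D]
  1 | W B1 → L1 hit [D]
  2 | W B1 → L1 hit [D]
  3 | W B4 → L0 miss [D]
  4 | R B2 → L0 miss wb→B4 [-]
  5 | W B4 → L0 miss [D]
  6 | W B4 → L0 hit [D]
  7 | W B4 → L0 hit [D]
  8 | W B5 → L1 miss wb→B1 [D]
  9 | R B3 → L1 miss wb→B5 [-]
  10 | R B5 → L1 miss [-]
  11 | R B0 → L0 miss wb→B4 [-]
  12 | R B3 → L1 miss [-]

WB = [4, 1, 5, 4]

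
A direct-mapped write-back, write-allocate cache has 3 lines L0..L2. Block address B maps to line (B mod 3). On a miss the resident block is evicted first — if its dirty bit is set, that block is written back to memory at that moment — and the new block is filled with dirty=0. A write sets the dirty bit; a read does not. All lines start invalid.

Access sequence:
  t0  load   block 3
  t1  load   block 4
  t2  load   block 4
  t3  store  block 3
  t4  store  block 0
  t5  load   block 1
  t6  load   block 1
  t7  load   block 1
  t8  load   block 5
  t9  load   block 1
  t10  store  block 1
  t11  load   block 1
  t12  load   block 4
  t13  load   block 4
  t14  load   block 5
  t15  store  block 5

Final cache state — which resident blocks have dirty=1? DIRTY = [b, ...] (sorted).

DIRTY = [0, 5]

0: R B3 -> L0 miss  d=-]
1: R B4 -> L1 miss  d=-]
2: R B4 -> L1 hit  d=-]
3: W B3 -> L0 hit  d=D]
4: W B0 -> L0 miss wb->B3  d=D]
5: R B1 -> L1 miss  d=-]
6: R B1 -> L1 hit  d=-]
7: R B1 -> L1 hit  d=-]
8: R B5 -> L2 miss  d=-]
9: R B1 -> L1 hit  d=-]
10: W B1 -> L1 hit  d=D]
11: R B1 -> L1 hit  d=D]
12: R B4 -> L1 miss wb->B1  d=-]
13: R B4 -> L1 hit  d=-]
14: R B5 -> L2 hit  d=-]
15: W B5 -> L2 hit  d=D]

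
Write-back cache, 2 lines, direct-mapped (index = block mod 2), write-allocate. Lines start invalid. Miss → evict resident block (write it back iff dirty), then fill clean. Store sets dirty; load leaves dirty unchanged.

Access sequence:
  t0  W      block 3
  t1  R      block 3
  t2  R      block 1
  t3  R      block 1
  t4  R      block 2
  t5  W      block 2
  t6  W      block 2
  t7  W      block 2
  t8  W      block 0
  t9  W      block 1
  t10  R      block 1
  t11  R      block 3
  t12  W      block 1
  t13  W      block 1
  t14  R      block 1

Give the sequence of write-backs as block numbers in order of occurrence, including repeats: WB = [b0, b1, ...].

0: W B3 -> L1 miss  d=D]
1: R B3 -> L1 hit  d=D]
2: R B1 -> L1 miss wb->B3  d=-]
3: R B1 -> L1 hit  d=-]
4: R B2 -> L0 miss  d=-]
5: W B2 -> L0 hit  d=D]
6: W B2 -> L0 hit  d=D]
7: W B2 -> L0 hit  d=D]
8: W B0 -> L0 miss wb->B2  d=D]
9: W B1 -> L1 hit  d=D]
10: R B1 -> L1 hit  d=D]
11: R B3 -> L1 miss wb->B1  d=-]
12: W B1 -> L1 miss  d=D]
13: W B1 -> L1 hit  d=D]
14: R B1 -> L1 hit  d=D]

WB = [3, 2, 1]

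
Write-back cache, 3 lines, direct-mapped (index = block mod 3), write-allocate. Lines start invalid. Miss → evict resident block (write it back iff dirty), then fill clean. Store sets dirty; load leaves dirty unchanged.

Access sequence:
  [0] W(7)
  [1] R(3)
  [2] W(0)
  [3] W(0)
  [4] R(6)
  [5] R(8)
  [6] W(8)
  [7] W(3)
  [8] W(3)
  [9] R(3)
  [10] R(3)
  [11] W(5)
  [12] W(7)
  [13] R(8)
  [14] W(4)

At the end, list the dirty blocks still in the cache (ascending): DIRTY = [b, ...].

  0 | W B7 → L1 miss [D]
  1 | R B3 → L0 miss [-]
  2 | W B0 → L0 miss [D]
  3 | W B0 → L0 hit [D]
  4 | R B6 → L0 miss wb→B0 [-]
  5 | R B8 → L2 miss [-]
  6 | W B8 → L2 hit [D]
  7 | W B3 → L0 miss [D]
  8 | W B3 → L0 hit [D]
  9 | R B3 → L0 hit [D]
  10 | R B3 → L0 hit [D]
  11 | W B5 → L2 miss wb→B8 [D]
  12 | W B7 → L1 hit [D]
  13 | R B8 → L2 miss wb→B5 [-]
  14 | W B4 → L1 miss wb→B7 [D]

DIRTY = [3, 4]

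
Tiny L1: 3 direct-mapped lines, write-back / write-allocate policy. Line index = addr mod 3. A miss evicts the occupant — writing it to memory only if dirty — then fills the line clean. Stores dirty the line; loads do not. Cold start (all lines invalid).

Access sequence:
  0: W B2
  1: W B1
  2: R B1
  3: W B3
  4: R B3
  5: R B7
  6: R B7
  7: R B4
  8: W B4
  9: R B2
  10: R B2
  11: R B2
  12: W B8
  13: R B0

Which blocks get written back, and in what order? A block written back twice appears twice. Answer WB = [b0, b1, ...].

WB = [1, 2, 3]

0: W B2 -> L2 miss  d=D]
1: W B1 -> L1 miss  d=D]
2: R B1 -> L1 hit  d=D]
3: W B3 -> L0 miss  d=D]
4: R B3 -> L0 hit  d=D]
5: R B7 -> L1 miss wb->B1  d=-]
6: R B7 -> L1 hit  d=-]
7: R B4 -> L1 miss  d=-]
8: W B4 -> L1 hit  d=D]
9: R B2 -> L2 hit  d=D]
10: R B2 -> L2 hit  d=D]
11: R B2 -> L2 hit  d=D]
12: W B8 -> L2 miss wb->B2  d=D]
13: R B0 -> L0 miss wb->B3  d=-]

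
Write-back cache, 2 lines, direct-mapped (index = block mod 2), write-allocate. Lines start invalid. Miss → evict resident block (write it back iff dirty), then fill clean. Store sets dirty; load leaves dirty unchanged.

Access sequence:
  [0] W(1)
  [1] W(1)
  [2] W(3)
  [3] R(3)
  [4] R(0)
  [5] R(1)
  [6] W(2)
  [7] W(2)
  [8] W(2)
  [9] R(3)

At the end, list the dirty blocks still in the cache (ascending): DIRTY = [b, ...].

DIRTY = [2]

0: W B1 -> L1 miss  d=D]
1: W B1 -> L1 hit  d=D]
2: W B3 -> L1 miss wb->B1  d=D]
3: R B3 -> L1 hit  d=D]
4: R B0 -> L0 miss  d=-]
5: R B1 -> L1 miss wb->B3  d=-]
6: W B2 -> L0 miss  d=D]
7: W B2 -> L0 hit  d=D]
8: W B2 -> L0 hit  d=D]
9: R B3 -> L1 miss  d=-]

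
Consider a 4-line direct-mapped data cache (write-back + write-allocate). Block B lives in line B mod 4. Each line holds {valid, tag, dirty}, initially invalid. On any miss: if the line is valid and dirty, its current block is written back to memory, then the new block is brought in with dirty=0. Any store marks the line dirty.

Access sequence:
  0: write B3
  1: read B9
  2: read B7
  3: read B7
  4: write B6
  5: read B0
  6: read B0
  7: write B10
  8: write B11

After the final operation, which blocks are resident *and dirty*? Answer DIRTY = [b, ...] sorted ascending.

DIRTY = [10, 11]

0: W B3 -> L3 miss  d=D]
1: R B9 -> L1 miss  d=-]
2: R B7 -> L3 miss wb->B3  d=-]
3: R B7 -> L3 hit  d=-]
4: W B6 -> L2 miss  d=D]
5: R B0 -> L0 miss  d=-]
6: R B0 -> L0 hit  d=-]
7: W B10 -> L2 miss wb->B6  d=D]
8: W B11 -> L3 miss  d=D]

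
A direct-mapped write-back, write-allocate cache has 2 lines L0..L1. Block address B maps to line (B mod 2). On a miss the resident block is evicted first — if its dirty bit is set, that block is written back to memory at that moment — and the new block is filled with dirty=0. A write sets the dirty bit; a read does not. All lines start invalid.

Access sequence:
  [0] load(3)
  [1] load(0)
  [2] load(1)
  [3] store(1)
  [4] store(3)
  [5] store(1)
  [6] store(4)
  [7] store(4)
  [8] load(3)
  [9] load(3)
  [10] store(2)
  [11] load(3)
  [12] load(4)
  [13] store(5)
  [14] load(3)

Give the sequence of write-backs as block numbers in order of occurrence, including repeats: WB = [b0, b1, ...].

  0 | R B3 → L1 miss [-]
  1 | R B0 → L0 miss [-]
  2 | R B1 → L1 miss [-]
  3 | W B1 → L1 hit [D]
  4 | W B3 → L1 miss wb→B1 [D]
  5 | W B1 → L1 miss wb→B3 [D]
  6 | W B4 → L0 miss [D]
  7 | W B4 → L0 hit [D]
  8 | R B3 → L1 miss wb→B1 [-]
  9 | R B3 → L1 hit [-]
  10 | W B2 → L0 miss wb→B4 [D]
  11 | R B3 → L1 hit [-]
  12 | R B4 → L0 miss wb→B2 [-]
  13 | W B5 → L1 miss [D]
  14 | R B3 → L1 miss wb→B5 [-]

WB = [1, 3, 1, 4, 2, 5]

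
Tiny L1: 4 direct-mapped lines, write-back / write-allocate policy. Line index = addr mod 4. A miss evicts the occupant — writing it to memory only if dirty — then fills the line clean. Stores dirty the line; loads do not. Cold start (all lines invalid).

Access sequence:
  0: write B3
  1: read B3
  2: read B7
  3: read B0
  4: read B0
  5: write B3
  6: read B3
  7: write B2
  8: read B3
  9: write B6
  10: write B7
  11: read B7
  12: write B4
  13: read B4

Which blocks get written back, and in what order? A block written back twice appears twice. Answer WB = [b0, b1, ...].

  0 | W B3 → L3 miss [D]
  1 | R B3 → L3 hit [D]
  2 | R B7 → L3 miss wb→B3 [-]
  3 | R B0 → L0 miss [-]
  4 | R B0 → L0 hit [-]
  5 | W B3 → L3 miss [D]
  6 | R B3 → L3 hit [D]
  7 | W B2 → L2 miss [D]
  8 | R B3 → L3 hit [D]
  9 | W B6 → L2 miss wb→B2 [D]
  10 | W B7 → L3 miss wb→B3 [D]
  11 | R B7 → L3 hit [D]
  12 | W B4 → L0 miss [D]
  13 | R B4 → L0 hit [D]

WB = [3, 2, 3]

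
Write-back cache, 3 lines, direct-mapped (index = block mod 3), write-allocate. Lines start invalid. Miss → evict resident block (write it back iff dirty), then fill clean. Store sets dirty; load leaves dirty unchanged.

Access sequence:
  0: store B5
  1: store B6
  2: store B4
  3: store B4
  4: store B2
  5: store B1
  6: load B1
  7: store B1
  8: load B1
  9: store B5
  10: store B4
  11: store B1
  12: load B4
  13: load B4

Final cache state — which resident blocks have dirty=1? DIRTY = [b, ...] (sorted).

  0 | W B5 → L2 miss [D]
  1 | W B6 → L0 miss [D]
  2 | W B4 → L1 miss [D]
  3 | W B4 → L1 hit [D]
  4 | W B2 → L2 miss wb→B5 [D]
  5 | W B1 → L1 miss wb→B4 [D]
  6 | R B1 → L1 hit [D]
  7 | W B1 → L1 hit [D]
  8 | R B1 → L1 hit [D]
  9 | W B5 → L2 miss wb→B2 [D]
  10 | W B4 → L1 miss wb→B1 [D]
  11 | W B1 → L1 miss wb→B4 [D]
  12 | R B4 → L1 miss wb→B1 [-]
  13 | R B4 → L1 hit [-]

DIRTY = [5, 6]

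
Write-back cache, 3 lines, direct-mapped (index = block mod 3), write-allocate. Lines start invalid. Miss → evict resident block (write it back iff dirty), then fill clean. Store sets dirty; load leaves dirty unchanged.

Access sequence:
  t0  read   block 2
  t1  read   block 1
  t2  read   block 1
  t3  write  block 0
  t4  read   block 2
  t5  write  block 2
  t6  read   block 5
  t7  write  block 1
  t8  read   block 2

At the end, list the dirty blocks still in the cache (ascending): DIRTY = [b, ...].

0: R B2 -> L2 miss  d=-]
1: R B1 -> L1 miss  d=-]
2: R B1 -> L1 hit  d=-]
3: W B0 -> L0 miss  d=D]
4: R B2 -> L2 hit  d=-]
5: W B2 -> L2 hit  d=D]
6: R B5 -> L2 miss wb->B2  d=-]
7: W B1 -> L1 hit  d=D]
8: R B2 -> L2 miss  d=-]

DIRTY = [0, 1]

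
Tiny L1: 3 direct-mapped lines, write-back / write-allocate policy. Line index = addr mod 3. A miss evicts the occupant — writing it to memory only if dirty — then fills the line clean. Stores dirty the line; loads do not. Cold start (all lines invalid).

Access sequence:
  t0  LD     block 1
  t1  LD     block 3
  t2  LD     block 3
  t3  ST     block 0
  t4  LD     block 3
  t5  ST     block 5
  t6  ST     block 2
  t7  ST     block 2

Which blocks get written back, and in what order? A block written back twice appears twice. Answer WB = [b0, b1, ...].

WB = [0, 5]

  0 | R B1 → L1 miss [-]
  1 | R B3 → L0 miss [-]
  2 | R B3 → L0 hit [-]
  3 | W B0 → L0 miss [D]
  4 | R B3 → L0 miss wb→B0 [-]
  5 | W B5 → L2 miss [D]
  6 | W B2 → L2 miss wb→B5 [D]
  7 | W B2 → L2 hit [D]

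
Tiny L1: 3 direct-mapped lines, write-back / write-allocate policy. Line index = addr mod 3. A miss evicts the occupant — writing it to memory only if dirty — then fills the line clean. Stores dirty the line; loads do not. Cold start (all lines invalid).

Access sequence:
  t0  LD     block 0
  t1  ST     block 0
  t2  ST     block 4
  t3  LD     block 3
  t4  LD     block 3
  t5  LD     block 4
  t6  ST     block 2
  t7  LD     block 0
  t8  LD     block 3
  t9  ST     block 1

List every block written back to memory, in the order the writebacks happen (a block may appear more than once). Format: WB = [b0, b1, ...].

WB = [0, 4]

0: R B0 → L0 miss [-]
1: W B0 → L0 hit [D]
2: W B4 → L1 miss [D]
3: R B3 → L0 miss wb→B0 [-]
4: R B3 → L0 hit [-]
5: R B4 → L1 hit [D]
6: W B2 → L2 miss [D]
7: R B0 → L0 miss [-]
8: R B3 → L0 miss [-]
9: W B1 → L1 miss wb→B4 [D]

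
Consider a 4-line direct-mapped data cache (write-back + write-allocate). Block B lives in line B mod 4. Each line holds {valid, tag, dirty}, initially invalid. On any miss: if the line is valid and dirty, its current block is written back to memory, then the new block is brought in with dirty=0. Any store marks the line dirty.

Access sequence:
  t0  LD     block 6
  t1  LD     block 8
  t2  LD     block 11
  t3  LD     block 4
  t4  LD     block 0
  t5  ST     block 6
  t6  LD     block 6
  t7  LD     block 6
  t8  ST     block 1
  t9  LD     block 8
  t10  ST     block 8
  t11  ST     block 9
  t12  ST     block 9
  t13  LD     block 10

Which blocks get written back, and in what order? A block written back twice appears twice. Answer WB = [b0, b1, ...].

0: R B6 → L2 miss [-]
1: R B8 → L0 miss [-]
2: R B11 → L3 miss [-]
3: R B4 → L0 miss [-]
4: R B0 → L0 miss [-]
5: W B6 → L2 hit [D]
6: R B6 → L2 hit [D]
7: R B6 → L2 hit [D]
8: W B1 → L1 miss [D]
9: R B8 → L0 miss [-]
10: W B8 → L0 hit [D]
11: W B9 → L1 miss wb→B1 [D]
12: W B9 → L1 hit [D]
13: R B10 → L2 miss wb→B6 [-]

WB = [1, 6]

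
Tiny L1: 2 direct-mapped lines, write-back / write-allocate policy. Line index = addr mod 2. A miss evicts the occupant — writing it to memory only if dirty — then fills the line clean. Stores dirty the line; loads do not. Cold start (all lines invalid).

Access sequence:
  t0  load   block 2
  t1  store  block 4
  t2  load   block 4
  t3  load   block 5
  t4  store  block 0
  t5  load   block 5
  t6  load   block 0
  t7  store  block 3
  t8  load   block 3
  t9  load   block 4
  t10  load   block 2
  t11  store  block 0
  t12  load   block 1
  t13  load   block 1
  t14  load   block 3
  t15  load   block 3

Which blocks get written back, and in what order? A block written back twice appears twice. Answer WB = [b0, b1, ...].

WB = [4, 0, 3]

0: R B2 → L0 miss [-]
1: W B4 → L0 miss [D]
2: R B4 → L0 hit [D]
3: R B5 → L1 miss [-]
4: W B0 → L0 miss wb→B4 [D]
5: R B5 → L1 hit [-]
6: R B0 → L0 hit [D]
7: W B3 → L1 miss [D]
8: R B3 → L1 hit [D]
9: R B4 → L0 miss wb→B0 [-]
10: R B2 → L0 miss [-]
11: W B0 → L0 miss [D]
12: R B1 → L1 miss wb→B3 [-]
13: R B1 → L1 hit [-]
14: R B3 → L1 miss [-]
15: R B3 → L1 hit [-]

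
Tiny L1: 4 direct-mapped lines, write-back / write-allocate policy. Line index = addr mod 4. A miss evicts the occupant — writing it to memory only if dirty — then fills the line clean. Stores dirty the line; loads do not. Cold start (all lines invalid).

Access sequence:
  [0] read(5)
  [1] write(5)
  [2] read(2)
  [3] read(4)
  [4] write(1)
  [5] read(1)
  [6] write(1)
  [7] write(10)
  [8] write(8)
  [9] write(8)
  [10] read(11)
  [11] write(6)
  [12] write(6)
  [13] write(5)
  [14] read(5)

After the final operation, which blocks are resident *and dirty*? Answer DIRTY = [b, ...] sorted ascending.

DIRTY = [5, 6, 8]

0: R B5 -> L1 miss  d=-]
1: W B5 -> L1 hit  d=D]
2: R B2 -> L2 miss  d=-]
3: R B4 -> L0 miss  d=-]
4: W B1 -> L1 miss wb->B5  d=D]
5: R B1 -> L1 hit  d=D]
6: W B1 -> L1 hit  d=D]
7: W B10 -> L2 miss  d=D]
8: W B8 -> L0 miss  d=D]
9: W B8 -> L0 hit  d=D]
10: R B11 -> L3 miss  d=-]
11: W B6 -> L2 miss wb->B10  d=D]
12: W B6 -> L2 hit  d=D]
13: W B5 -> L1 miss wb->B1  d=D]
14: R B5 -> L1 hit  d=D]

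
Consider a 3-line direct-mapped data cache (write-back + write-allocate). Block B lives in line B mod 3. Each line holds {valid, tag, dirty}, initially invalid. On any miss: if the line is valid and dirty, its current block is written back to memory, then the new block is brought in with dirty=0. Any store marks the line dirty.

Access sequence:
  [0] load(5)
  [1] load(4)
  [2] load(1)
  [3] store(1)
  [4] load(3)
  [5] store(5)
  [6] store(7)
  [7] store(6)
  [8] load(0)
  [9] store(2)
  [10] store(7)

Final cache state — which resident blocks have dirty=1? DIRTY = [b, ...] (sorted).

0: R B5 -> L2 miss  d=-]
1: R B4 -> L1 miss  d=-]
2: R B1 -> L1 miss  d=-]
3: W B1 -> L1 hit  d=D]
4: R B3 -> L0 miss  d=-]
5: W B5 -> L2 hit  d=D]
6: W B7 -> L1 miss wb->B1  d=D]
7: W B6 -> L0 miss  d=D]
8: R B0 -> L0 miss wb->B6  d=-]
9: W B2 -> L2 miss wb->B5  d=D]
10: W B7 -> L1 hit  d=D]

DIRTY = [2, 7]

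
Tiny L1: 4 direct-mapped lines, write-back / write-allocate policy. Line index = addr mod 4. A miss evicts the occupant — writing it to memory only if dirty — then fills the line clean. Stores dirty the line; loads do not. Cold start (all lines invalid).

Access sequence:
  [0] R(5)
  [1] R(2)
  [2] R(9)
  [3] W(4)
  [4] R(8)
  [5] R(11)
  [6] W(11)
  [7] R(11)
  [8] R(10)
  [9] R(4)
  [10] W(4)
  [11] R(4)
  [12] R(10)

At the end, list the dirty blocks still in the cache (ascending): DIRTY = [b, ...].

  0 | R B5 → L1 miss [-]
  1 | R B2 → L2 miss [-]
  2 | R B9 → L1 miss [-]
  3 | W B4 → L0 miss [D]
  4 | R B8 → L0 miss wb→B4 [-]
  5 | R B11 → L3 miss [-]
  6 | W B11 → L3 hit [D]
  7 | R B11 → L3 hit [D]
  8 | R B10 → L2 miss [-]
  9 | R B4 → L0 miss [-]
  10 | W B4 → L0 hit [D]
  11 | R B4 → L0 hit [D]
  12 | R B10 → L2 hit [-]

DIRTY = [4, 11]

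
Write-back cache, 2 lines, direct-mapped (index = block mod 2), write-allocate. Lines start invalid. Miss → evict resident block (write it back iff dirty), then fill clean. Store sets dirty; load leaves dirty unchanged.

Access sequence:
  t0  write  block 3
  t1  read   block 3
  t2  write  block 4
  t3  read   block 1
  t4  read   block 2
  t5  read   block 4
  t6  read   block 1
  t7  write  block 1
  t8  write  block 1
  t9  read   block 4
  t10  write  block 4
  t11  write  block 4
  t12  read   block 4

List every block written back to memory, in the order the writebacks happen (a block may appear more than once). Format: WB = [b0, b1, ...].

0: W B3 → L1 miss [D]
1: R B3 → L1 hit [D]
2: W B4 → L0 miss [D]
3: R B1 → L1 miss wb→B3 [-]
4: R B2 → L0 miss wb→B4 [-]
5: R B4 → L0 miss [-]
6: R B1 → L1 hit [-]
7: W B1 → L1 hit [D]
8: W B1 → L1 hit [D]
9: R B4 → L0 hit [-]
10: W B4 → L0 hit [D]
11: W B4 → L0 hit [D]
12: R B4 → L0 hit [D]

WB = [3, 4]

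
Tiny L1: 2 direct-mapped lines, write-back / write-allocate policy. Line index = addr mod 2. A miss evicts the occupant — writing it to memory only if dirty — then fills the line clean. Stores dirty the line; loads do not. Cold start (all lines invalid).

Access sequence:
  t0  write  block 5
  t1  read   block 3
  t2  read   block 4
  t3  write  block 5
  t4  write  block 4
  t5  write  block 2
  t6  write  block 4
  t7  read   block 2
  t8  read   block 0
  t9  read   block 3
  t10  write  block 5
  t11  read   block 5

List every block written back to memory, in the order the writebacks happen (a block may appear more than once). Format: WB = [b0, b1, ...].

0: W B5 → L1 miss [D]
1: R B3 → L1 miss wb→B5 [-]
2: R B4 → L0 miss [-]
3: W B5 → L1 miss [D]
4: W B4 → L0 hit [D]
5: W B2 → L0 miss wb→B4 [D]
6: W B4 → L0 miss wb→B2 [D]
7: R B2 → L0 miss wb→B4 [-]
8: R B0 → L0 miss [-]
9: R B3 → L1 miss wb→B5 [-]
10: W B5 → L1 miss [D]
11: R B5 → L1 hit [D]

WB = [5, 4, 2, 4, 5]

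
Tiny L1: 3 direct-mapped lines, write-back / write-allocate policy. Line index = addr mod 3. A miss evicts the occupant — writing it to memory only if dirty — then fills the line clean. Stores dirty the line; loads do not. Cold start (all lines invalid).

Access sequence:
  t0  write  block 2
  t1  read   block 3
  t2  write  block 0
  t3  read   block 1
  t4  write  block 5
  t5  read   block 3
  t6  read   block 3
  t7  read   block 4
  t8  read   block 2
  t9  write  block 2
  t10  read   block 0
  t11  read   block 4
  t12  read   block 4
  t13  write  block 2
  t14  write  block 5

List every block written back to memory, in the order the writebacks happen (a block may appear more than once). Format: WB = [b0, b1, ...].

0: W B2 -> L2 miss  d=D]
1: R B3 -> L0 miss  d=-]
2: W B0 -> L0 miss  d=D]
3: R B1 -> L1 miss  d=-]
4: W B5 -> L2 miss wb->B2  d=D]
5: R B3 -> L0 miss wb->B0  d=-]
6: R B3 -> L0 hit  d=-]
7: R B4 -> L1 miss  d=-]
8: R B2 -> L2 miss wb->B5  d=-]
9: W B2 -> L2 hit  d=D]
10: R B0 -> L0 miss  d=-]
11: R B4 -> L1 hit  d=-]
12: R B4 -> L1 hit  d=-]
13: W B2 -> L2 hit  d=D]
14: W B5 -> L2 miss wb->B2  d=D]

WB = [2, 0, 5, 2]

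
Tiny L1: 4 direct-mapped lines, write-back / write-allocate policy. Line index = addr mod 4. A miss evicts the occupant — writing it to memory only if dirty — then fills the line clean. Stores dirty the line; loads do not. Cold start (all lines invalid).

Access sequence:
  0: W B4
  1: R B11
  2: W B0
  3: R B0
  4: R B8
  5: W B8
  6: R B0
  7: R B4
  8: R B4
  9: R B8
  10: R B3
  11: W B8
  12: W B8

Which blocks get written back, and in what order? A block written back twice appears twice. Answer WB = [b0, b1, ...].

0: W B4 → L0 miss [D]
1: R B11 → L3 miss [-]
2: W B0 → L0 miss wb→B4 [D]
3: R B0 → L0 hit [D]
4: R B8 → L0 miss wb→B0 [-]
5: W B8 → L0 hit [D]
6: R B0 → L0 miss wb→B8 [-]
7: R B4 → L0 miss [-]
8: R B4 → L0 hit [-]
9: R B8 → L0 miss [-]
10: R B3 → L3 miss [-]
11: W B8 → L0 hit [D]
12: W B8 → L0 hit [D]

WB = [4, 0, 8]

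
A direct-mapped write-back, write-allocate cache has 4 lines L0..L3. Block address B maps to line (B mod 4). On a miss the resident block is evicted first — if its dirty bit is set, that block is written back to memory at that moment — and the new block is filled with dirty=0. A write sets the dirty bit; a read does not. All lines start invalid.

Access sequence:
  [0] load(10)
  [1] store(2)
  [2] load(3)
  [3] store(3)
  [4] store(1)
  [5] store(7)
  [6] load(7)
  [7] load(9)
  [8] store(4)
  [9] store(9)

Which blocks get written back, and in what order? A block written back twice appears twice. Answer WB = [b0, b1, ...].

WB = [3, 1]

  0 | R B10 → L2 miss [-]
  1 | W B2 → L2 miss [D]
  2 | R B3 → L3 miss [-]
  3 | W B3 → L3 hit [D]
  4 | W B1 → L1 miss [D]
  5 | W B7 → L3 miss wb→B3 [D]
  6 | R B7 → L3 hit [D]
  7 | R B9 → L1 miss wb→B1 [-]
  8 | W B4 → L0 miss [D]
  9 | W B9 → L1 hit [D]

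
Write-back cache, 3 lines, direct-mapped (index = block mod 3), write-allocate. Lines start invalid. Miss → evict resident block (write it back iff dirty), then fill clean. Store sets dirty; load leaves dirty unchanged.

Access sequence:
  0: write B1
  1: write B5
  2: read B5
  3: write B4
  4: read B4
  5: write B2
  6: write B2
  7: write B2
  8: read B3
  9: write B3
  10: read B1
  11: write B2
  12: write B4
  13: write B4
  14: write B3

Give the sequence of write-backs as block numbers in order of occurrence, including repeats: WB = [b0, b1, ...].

WB = [1, 5, 4]

0: W B1 → L1 miss [D]
1: W B5 → L2 miss [D]
2: R B5 → L2 hit [D]
3: W B4 → L1 miss wb→B1 [D]
4: R B4 → L1 hit [D]
5: W B2 → L2 miss wb→B5 [D]
6: W B2 → L2 hit [D]
7: W B2 → L2 hit [D]
8: R B3 → L0 miss [-]
9: W B3 → L0 hit [D]
10: R B1 → L1 miss wb→B4 [-]
11: W B2 → L2 hit [D]
12: W B4 → L1 miss [D]
13: W B4 → L1 hit [D]
14: W B3 → L0 hit [D]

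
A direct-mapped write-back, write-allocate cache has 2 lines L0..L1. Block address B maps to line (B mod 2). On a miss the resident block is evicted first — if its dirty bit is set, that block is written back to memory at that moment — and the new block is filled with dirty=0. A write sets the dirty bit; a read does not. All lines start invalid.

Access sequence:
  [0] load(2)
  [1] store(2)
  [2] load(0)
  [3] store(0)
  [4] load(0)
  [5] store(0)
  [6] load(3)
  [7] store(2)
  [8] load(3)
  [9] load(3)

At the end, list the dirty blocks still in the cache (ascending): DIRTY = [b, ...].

DIRTY = [2]

0: R B2 → L0 miss [-]
1: W B2 → L0 hit [D]
2: R B0 → L0 miss wb→B2 [-]
3: W B0 → L0 hit [D]
4: R B0 → L0 hit [D]
5: W B0 → L0 hit [D]
6: R B3 → L1 miss [-]
7: W B2 → L0 miss wb→B0 [D]
8: R B3 → L1 hit [-]
9: R B3 → L1 hit [-]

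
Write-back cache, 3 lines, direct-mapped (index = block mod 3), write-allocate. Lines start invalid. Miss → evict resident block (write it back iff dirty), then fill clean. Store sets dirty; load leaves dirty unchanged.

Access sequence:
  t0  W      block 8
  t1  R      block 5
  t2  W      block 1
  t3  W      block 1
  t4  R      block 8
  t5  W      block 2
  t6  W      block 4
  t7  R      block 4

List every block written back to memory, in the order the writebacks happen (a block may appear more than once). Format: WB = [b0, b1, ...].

0: W B8 -> L2 miss  d=D]
1: R B5 -> L2 miss wb->B8  d=-]
2: W B1 -> L1 miss  d=D]
3: W B1 -> L1 hit  d=D]
4: R B8 -> L2 miss  d=-]
5: W B2 -> L2 miss  d=D]
6: W B4 -> L1 miss wb->B1  d=D]
7: R B4 -> L1 hit  d=D]

WB = [8, 1]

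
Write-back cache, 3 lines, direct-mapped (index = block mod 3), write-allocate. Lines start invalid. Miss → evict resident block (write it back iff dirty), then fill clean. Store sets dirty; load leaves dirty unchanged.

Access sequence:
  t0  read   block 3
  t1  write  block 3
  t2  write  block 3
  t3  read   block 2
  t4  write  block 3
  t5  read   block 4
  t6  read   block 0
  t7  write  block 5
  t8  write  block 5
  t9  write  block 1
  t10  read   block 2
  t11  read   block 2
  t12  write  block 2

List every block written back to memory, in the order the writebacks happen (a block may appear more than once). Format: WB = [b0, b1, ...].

WB = [3, 5]

0: R B3 -> L0 miss  d=-]
1: W B3 -> L0 hit  d=D]
2: W B3 -> L0 hit  d=D]
3: R B2 -> L2 miss  d=-]
4: W B3 -> L0 hit  d=D]
5: R B4 -> L1 miss  d=-]
6: R B0 -> L0 miss wb->B3  d=-]
7: W B5 -> L2 miss  d=D]
8: W B5 -> L2 hit  d=D]
9: W B1 -> L1 miss  d=D]
10: R B2 -> L2 miss wb->B5  d=-]
11: R B2 -> L2 hit  d=-]
12: W B2 -> L2 hit  d=D]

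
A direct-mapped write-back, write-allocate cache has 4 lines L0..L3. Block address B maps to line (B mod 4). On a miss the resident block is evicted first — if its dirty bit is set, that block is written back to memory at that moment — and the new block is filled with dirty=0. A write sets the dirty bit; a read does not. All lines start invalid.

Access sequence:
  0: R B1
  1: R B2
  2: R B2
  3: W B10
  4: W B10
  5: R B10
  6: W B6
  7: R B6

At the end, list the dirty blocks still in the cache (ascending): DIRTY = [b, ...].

DIRTY = [6]

  0 | R B1 → L1 miss [-]
  1 | R B2 → L2 miss [-]
  2 | R B2 → L2 hit [-]
  3 | W B10 → L2 miss [D]
  4 | W B10 → L2 hit [D]
  5 | R B10 → L2 hit [D]
  6 | W B6 → L2 miss wb→B10 [D]
  7 | R B6 → L2 hit [D]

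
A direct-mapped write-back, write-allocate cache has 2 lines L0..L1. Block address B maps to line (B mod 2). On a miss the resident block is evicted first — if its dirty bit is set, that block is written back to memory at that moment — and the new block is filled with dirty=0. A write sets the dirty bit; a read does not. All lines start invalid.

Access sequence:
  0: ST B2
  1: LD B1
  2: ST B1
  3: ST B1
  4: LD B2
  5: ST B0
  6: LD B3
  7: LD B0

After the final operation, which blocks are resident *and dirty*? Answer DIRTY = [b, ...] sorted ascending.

DIRTY = [0]

0: W B2 → L0 miss [D]
1: R B1 → L1 miss [-]
2: W B1 → L1 hit [D]
3: W B1 → L1 hit [D]
4: R B2 → L0 hit [D]
5: W B0 → L0 miss wb→B2 [D]
6: R B3 → L1 miss wb→B1 [-]
7: R B0 → L0 hit [D]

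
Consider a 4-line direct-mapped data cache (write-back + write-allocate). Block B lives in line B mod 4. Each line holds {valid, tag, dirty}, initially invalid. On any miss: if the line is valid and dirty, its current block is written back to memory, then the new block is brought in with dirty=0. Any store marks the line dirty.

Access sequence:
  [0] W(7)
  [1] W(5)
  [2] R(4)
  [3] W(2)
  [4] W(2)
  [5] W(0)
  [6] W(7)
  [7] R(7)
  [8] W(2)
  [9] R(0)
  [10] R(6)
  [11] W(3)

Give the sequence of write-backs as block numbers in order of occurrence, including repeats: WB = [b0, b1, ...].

WB = [2, 7]

0: W B7 -> L3 miss  d=D]
1: W B5 -> L1 miss  d=D]
2: R B4 -> L0 miss  d=-]
3: W B2 -> L2 miss  d=D]
4: W B2 -> L2 hit  d=D]
5: W B0 -> L0 miss  d=D]
6: W B7 -> L3 hit  d=D]
7: R B7 -> L3 hit  d=D]
8: W B2 -> L2 hit  d=D]
9: R B0 -> L0 hit  d=D]
10: R B6 -> L2 miss wb->B2  d=-]
11: W B3 -> L3 miss wb->B7  d=D]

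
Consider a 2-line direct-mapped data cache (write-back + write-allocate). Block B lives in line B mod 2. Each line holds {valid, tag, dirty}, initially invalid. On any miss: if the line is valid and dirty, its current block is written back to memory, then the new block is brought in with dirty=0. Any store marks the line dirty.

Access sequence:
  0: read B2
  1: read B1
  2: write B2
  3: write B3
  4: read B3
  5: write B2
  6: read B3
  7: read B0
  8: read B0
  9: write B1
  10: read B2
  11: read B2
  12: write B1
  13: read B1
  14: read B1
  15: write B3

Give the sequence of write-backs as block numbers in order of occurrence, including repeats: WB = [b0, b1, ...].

WB = [2, 3, 1]

  0 | R B2 → L0 miss [-]
  1 | R B1 → L1 miss [-]
  2 | W B2 → L0 hit [D]
  3 | W B3 → L1 miss [D]
  4 | R B3 → L1 hit [D]
  5 | W B2 → L0 hit [D]
  6 | R B3 → L1 hit [D]
  7 | R B0 → L0 miss wb→B2 [-]
  8 | R B0 → L0 hit [-]
  9 | W B1 → L1 miss wb→B3 [D]
  10 | R B2 → L0 miss [-]
  11 | R B2 → L0 hit [-]
  12 | W B1 → L1 hit [D]
  13 | R B1 → L1 hit [D]
  14 | R B1 → L1 hit [D]
  15 | W B3 → L1 miss wb→B1 [D]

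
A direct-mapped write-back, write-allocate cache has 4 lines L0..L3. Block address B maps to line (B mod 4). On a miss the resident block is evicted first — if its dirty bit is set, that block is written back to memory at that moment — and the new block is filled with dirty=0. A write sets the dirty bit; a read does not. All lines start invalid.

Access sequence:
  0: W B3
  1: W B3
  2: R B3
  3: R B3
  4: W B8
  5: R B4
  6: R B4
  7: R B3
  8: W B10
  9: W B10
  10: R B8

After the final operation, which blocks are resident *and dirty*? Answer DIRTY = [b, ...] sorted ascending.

  0 | W B3 → L3 miss [D]
  1 | W B3 → L3 hit [D]
  2 | R B3 → L3 hit [D]
  3 | R B3 → L3 hit [D]
  4 | W B8 → L0 miss [D]
  5 | R B4 → L0 miss wb→B8 [-]
  6 | R B4 → L0 hit [-]
  7 | R B3 → L3 hit [D]
  8 | W B10 → L2 miss [D]
  9 | W B10 → L2 hit [D]
  10 | R B8 → L0 miss [-]

DIRTY = [3, 10]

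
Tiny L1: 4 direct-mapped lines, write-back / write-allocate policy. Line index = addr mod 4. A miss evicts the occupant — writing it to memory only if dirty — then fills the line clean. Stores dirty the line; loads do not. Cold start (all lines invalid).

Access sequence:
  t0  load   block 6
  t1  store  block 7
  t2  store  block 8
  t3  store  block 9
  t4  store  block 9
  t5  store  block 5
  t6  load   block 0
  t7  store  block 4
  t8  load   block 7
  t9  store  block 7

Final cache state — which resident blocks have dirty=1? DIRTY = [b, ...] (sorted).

DIRTY = [4, 5, 7]

0: R B6 → L2 miss [-]
1: W B7 → L3 miss [D]
2: W B8 → L0 miss [D]
3: W B9 → L1 miss [D]
4: W B9 → L1 hit [D]
5: W B5 → L1 miss wb→B9 [D]
6: R B0 → L0 miss wb→B8 [-]
7: W B4 → L0 miss [D]
8: R B7 → L3 hit [D]
9: W B7 → L3 hit [D]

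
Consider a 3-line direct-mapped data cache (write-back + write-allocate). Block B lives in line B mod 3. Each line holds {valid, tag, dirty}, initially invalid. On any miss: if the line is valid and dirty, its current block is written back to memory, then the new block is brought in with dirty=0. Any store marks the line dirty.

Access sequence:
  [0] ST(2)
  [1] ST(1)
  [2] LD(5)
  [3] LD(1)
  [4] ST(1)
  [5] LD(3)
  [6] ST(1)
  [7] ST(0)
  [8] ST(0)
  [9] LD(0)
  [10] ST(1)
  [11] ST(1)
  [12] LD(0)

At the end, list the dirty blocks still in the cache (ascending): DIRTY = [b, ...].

0: W B2 → L2 miss [D]
1: W B1 → L1 miss [D]
2: R B5 → L2 miss wb→B2 [-]
3: R B1 → L1 hit [D]
4: W B1 → L1 hit [D]
5: R B3 → L0 miss [-]
6: W B1 → L1 hit [D]
7: W B0 → L0 miss [D]
8: W B0 → L0 hit [D]
9: R B0 → L0 hit [D]
10: W B1 → L1 hit [D]
11: W B1 → L1 hit [D]
12: R B0 → L0 hit [D]

DIRTY = [0, 1]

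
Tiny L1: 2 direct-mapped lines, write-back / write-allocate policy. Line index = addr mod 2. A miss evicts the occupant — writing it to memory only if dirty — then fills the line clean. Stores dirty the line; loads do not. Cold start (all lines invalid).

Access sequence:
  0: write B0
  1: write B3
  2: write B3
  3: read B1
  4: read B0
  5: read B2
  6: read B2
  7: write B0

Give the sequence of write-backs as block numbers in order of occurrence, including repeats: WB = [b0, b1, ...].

WB = [3, 0]

  0 | W B0 → L0 miss [D]
  1 | W B3 → L1 miss [D]
  2 | W B3 → L1 hit [D]
  3 | R B1 → L1 miss wb→B3 [-]
  4 | R B0 → L0 hit [D]
  5 | R B2 → L0 miss wb→B0 [-]
  6 | R B2 → L0 hit [-]
  7 | W B0 → L0 miss [D]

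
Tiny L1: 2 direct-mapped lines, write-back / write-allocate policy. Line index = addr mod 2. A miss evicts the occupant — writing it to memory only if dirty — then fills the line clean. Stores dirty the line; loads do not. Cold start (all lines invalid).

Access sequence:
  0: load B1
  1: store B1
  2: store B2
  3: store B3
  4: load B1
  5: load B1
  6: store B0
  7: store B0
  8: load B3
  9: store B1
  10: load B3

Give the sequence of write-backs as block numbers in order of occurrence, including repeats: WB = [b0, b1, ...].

WB = [1, 3, 2, 1]

0: R B1 → L1 miss [-]
1: W B1 → L1 hit [D]
2: W B2 → L0 miss [D]
3: W B3 → L1 miss wb→B1 [D]
4: R B1 → L1 miss wb→B3 [-]
5: R B1 → L1 hit [-]
6: W B0 → L0 miss wb→B2 [D]
7: W B0 → L0 hit [D]
8: R B3 → L1 miss [-]
9: W B1 → L1 miss [D]
10: R B3 → L1 miss wb→B1 [-]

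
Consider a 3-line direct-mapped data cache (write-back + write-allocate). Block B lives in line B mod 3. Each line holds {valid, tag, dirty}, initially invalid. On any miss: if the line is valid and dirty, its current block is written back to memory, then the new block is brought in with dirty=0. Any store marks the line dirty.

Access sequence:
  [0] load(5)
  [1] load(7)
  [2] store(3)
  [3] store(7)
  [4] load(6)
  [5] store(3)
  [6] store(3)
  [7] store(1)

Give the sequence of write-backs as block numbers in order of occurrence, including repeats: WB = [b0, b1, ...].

WB = [3, 7]

  0 | R B5 → L2 miss [-]
  1 | R B7 → L1 miss [-]
  2 | W B3 → L0 miss [D]
  3 | W B7 → L1 hit [D]
  4 | R B6 → L0 miss wb→B3 [-]
  5 | W B3 → L0 miss [D]
  6 | W B3 → L0 hit [D]
  7 | W B1 → L1 miss wb→B7 [D]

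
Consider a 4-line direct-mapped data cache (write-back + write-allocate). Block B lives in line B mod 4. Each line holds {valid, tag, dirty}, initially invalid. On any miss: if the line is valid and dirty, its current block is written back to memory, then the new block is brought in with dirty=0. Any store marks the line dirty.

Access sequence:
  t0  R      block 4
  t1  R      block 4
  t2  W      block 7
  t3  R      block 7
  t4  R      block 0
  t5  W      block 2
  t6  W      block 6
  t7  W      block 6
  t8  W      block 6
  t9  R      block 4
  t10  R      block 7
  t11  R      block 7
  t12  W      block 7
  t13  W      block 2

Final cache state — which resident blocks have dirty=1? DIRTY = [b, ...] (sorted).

  0 | R B4 → L0 miss [-]
  1 | R B4 → L0 hit [-]
  2 | W B7 → L3 miss [D]
  3 | R B7 → L3 hit [D]
  4 | R B0 → L0 miss [-]
  5 | W B2 → L2 miss [D]
  6 | W B6 → L2 miss wb→B2 [D]
  7 | W B6 → L2 hit [D]
  8 | W B6 → L2 hit [D]
  9 | R B4 → L0 miss [-]
  10 | R B7 → L3 hit [D]
  11 | R B7 → L3 hit [D]
  12 | W B7 → L3 hit [D]
  13 | W B2 → L2 miss wb→B6 [D]

DIRTY = [2, 7]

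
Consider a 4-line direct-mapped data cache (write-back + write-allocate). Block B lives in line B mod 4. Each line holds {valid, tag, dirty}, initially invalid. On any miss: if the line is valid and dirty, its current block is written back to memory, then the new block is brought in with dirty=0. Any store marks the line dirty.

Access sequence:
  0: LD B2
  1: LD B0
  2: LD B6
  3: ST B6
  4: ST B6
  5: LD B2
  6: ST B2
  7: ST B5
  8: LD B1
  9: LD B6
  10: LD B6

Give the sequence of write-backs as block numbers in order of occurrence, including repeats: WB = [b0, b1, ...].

0: R B2 -> L2 miss  d=-]
1: R B0 -> L0 miss  d=-]
2: R B6 -> L2 miss  d=-]
3: W B6 -> L2 hit  d=D]
4: W B6 -> L2 hit  d=D]
5: R B2 -> L2 miss wb->B6  d=-]
6: W B2 -> L2 hit  d=D]
7: W B5 -> L1 miss  d=D]
8: R B1 -> L1 miss wb->B5  d=-]
9: R B6 -> L2 miss wb->B2  d=-]
10: R B6 -> L2 hit  d=-]

WB = [6, 5, 2]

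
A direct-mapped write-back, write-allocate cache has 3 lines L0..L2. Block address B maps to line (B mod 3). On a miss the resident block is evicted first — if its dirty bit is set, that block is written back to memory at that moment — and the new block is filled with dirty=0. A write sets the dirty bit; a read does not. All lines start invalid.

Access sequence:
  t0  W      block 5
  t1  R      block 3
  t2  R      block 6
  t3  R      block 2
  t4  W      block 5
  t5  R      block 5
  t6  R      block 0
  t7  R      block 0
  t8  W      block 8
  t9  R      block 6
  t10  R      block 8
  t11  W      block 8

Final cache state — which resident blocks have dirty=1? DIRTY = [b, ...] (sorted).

DIRTY = [8]

  0 | W B5 → L2 miss [D]
  1 | R B3 → L0 miss [-]
  2 | R B6 → L0 miss [-]
  3 | R B2 → L2 miss wb→B5 [-]
  4 | W B5 → L2 miss [D]
  5 | R B5 → L2 hit [D]
  6 | R B0 → L0 miss [-]
  7 | R B0 → L0 hit [-]
  8 | W B8 → L2 miss wb→B5 [D]
  9 | R B6 → L0 miss [-]
  10 | R B8 → L2 hit [D]
  11 | W B8 → L2 hit [D]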